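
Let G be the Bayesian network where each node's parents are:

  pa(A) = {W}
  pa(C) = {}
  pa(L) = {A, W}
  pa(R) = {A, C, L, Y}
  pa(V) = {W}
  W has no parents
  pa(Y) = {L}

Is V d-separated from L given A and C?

4 paths connect V and L; each must be blocked for d-separation to hold:
Path 1: V ← W → A → R ← L
  A is a chain here and A is conditioned on, so the path is blocked at A.
Path 2: V ← W → A → R ← Y ← L
  A is a chain here and A is conditioned on, so the path is blocked at A.
Path 3: V ← W → A → L
  A is a chain here and A is conditioned on, so the path is blocked at A.
Path 4: V ← W → L
  W is a fork and W is not conditioned on — no node blocks this path, so it is active.
Because an active path exists, V and L are not d-separated.

No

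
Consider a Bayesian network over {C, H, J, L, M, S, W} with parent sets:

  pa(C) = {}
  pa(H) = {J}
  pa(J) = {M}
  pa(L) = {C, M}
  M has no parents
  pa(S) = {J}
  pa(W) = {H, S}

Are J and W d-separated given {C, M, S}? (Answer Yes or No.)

2 paths connect J and W; each must be blocked for d-separation to hold:
  1. J → S → W — S:chain[blocks] ⇒ blocked
  2. J → H → W — H:chain[open] ⇒ active
Because an active path exists, J and W are not d-separated.

No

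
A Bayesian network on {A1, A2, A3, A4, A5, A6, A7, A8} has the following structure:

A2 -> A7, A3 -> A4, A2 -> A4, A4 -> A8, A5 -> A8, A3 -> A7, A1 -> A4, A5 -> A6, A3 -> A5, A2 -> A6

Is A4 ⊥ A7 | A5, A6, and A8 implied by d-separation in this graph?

No

We examine all 6 paths between A4 and A7:
Path 1: A4 ← A3 → A7
  A3 is a fork and A3 is not conditioned on — no node blocks this path, so it is active.
Path 2: A4 ← A3 → A5 → A6 ← A2 → A7
  A5 is a chain here and A5 is conditioned on, so the path is blocked at A5.
Path 3: A4 ← A2 → A6 ← A5 ← A3 → A7
  A5 is a chain here and A5 is conditioned on, so the path is blocked at A5.
Path 4: A4 ← A2 → A7
  A2 is a fork and A2 is not conditioned on — no node blocks this path, so it is active.
Path 5: A4 → A8 ← A5 ← A3 → A7
  A5 is a chain here and A5 is conditioned on, so the path is blocked at A5.
Path 6: A4 → A8 ← A5 → A6 ← A2 → A7
  A5 is a fork here and A5 is conditioned on, so the path is blocked at A5.
At least one path is unblocked, so d-separation fails.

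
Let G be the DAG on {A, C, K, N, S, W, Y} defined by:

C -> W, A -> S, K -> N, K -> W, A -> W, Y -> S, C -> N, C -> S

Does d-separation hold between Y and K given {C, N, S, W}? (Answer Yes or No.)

4 paths connect Y and K; each must be blocked for d-separation to hold:
Path 1: Y → S ← A → W ← K
  S is a collider and S is conditioned on, which opens it; A is a fork and A is not conditioned on; W is a collider and W is conditioned on, which opens it — no node blocks this path, so it is active.
Path 2: Y → S ← A → W ← C → N ← K
  C is a fork here and C is conditioned on, so the path is blocked at C.
Path 3: Y → S ← C → N ← K
  C is a fork here and C is conditioned on, so the path is blocked at C.
Path 4: Y → S ← C → W ← K
  C is a fork here and C is conditioned on, so the path is blocked at C.
At least one path is unblocked, so d-separation fails.

No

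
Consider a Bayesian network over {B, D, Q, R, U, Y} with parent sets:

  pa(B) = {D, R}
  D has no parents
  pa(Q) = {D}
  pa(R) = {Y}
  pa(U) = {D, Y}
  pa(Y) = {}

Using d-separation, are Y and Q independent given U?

No

2 paths connect Y and Q; each must be blocked for d-separation to hold:
Path 1: Y → R → B ← D → Q
  B is a collider here and neither B nor any of its descendants is conditioned on, so the collider stays closed — the path is blocked at B.
Path 2: Y → U ← D → Q
  U is a collider and U is conditioned on, which opens it; D is a fork and D is not conditioned on — no node blocks this path, so it is active.
Since the path Y → U ← D → Q is active, Y and Q are not d-separated given {U}.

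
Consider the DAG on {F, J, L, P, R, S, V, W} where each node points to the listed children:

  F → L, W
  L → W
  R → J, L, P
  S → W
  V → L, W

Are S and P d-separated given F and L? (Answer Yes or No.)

Enumerating the 3 paths from S to P and testing each for blocking by {F, L}:
Path 1: S → W ← L ← R → P
  W is a collider here and neither W nor any of its descendants is conditioned on, so the collider stays closed — the path is blocked at W.
Path 2: S → W ← V → L ← R → P
  W is a collider here and neither W nor any of its descendants is conditioned on, so the collider stays closed — the path is blocked at W.
Path 3: S → W ← F → L ← R → P
  W is a collider here and neither W nor any of its descendants is conditioned on, so the collider stays closed — the path is blocked at W.
Every path is blocked, so S and P are d-separated given {F, L}.

Yes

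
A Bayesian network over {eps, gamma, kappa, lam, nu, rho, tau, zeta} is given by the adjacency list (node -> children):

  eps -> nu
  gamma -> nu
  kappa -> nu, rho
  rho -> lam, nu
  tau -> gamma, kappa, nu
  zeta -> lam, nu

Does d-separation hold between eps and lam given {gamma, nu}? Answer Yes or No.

No — eps and lam are not d-separated given {gamma, nu}.

5 paths connect eps and lam; each must be blocked for d-separation to hold:
Path 1: eps → nu ← rho → lam
  nu is a collider and nu is conditioned on, which opens it; rho is a fork and rho is not conditioned on — no node blocks this path, so it is active.
Path 2: eps → nu ← zeta → lam
  nu is a collider and nu is conditioned on, which opens it; zeta is a fork and zeta is not conditioned on — no node blocks this path, so it is active.
Path 3: eps → nu ← kappa → rho → lam
  nu is a collider and nu is conditioned on, which opens it; kappa is a fork and kappa is not conditioned on; rho is a chain and rho is not conditioned on — no node blocks this path, so it is active.
Path 4: eps → nu ← gamma ← tau → kappa → rho → lam
  gamma is a chain here and gamma is conditioned on, so the path is blocked at gamma.
Path 5: eps → nu ← tau → kappa → rho → lam
  nu is a collider and nu is conditioned on, which opens it; tau is a fork and tau is not conditioned on; kappa is a chain and kappa is not conditioned on; rho is a chain and rho is not conditioned on — no node blocks this path, so it is active.
At least one path is unblocked, so d-separation fails.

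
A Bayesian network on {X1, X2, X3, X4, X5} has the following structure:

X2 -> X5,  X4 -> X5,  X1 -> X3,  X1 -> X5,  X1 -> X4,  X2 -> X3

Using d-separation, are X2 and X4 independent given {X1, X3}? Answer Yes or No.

Yes — X2 and X4 are d-separated given {X1, X3}.

There are 4 undirected paths between X2 and X4; checking each against the conditioning set {X1, X3}:
Path 1: X2 → X3 ← X1 → X4
  X1 is a fork here and X1 is conditioned on, so the path is blocked at X1.
Path 2: X2 → X3 ← X1 → X5 ← X4
  X1 is a fork here and X1 is conditioned on, so the path is blocked at X1.
Path 3: X2 → X5 ← X1 → X4
  X5 is a collider here and neither X5 nor any of its descendants is conditioned on, so the collider stays closed — the path is blocked at X5.
Path 4: X2 → X5 ← X4
  X5 is a collider here and neither X5 nor any of its descendants is conditioned on, so the collider stays closed — the path is blocked at X5.
Since every path is blocked, d-separation holds.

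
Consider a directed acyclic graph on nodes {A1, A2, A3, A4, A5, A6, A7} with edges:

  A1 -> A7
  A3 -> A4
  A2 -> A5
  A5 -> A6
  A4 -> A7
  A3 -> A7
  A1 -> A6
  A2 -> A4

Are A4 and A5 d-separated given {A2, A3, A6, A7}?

3 paths connect A4 and A5; each must be blocked for d-separation to hold:
Path 1: A4 ← A3 → A7 ← A1 → A6 ← A5
  A3 is a fork here and A3 is conditioned on, so the path is blocked at A3.
Path 2: A4 → A7 ← A1 → A6 ← A5
  A7 is a collider and A7 is conditioned on, which opens it; A1 is a fork and A1 is not conditioned on; A6 is a collider and A6 is conditioned on, which opens it — no node blocks this path, so it is active.
Path 3: A4 ← A2 → A5
  A2 is a fork here and A2 is conditioned on, so the path is blocked at A2.
Since the path A4 → A7 ← A1 → A6 ← A5 is active, A4 and A5 are not d-separated given {A2, A3, A6, A7}.

No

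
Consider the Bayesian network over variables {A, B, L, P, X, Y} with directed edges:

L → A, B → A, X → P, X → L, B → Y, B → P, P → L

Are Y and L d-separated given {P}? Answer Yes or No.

No

There are 3 undirected paths between Y and L; checking each against the conditioning set {P}:
Path 1: Y ← B → P ← X → L
  B is a fork and B is not conditioned on; P is a collider and P is conditioned on, which opens it; X is a fork and X is not conditioned on — no node blocks this path, so it is active.
Path 2: Y ← B → P → L
  P is a chain here and P is conditioned on, so the path is blocked at P.
Path 3: Y ← B → A ← L
  A is a collider here and neither A nor any of its descendants is conditioned on, so the collider stays closed — the path is blocked at A.
Because an active path exists, Y and L are not d-separated.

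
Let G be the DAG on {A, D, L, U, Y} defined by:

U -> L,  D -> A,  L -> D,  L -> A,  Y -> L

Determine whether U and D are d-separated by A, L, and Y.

Enumerating the 2 paths from U to D and testing each for blocking by {A, L, Y}:
  1. U → L → A ← D — L:chain[blocks]; A:collider[open] ⇒ blocked
  2. U → L → D — L:chain[blocks] ⇒ blocked
All paths are blocked; U ⊥ D | {A, L, Y} holds.

Yes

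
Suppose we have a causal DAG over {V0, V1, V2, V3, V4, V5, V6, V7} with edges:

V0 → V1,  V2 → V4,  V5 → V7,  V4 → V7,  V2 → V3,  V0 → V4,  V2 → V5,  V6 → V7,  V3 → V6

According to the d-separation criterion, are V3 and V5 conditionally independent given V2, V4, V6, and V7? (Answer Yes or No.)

We examine all 4 paths between V3 and V5:
  1. V3 → V6 → V7 ← V4 ← V2 → V5 — V6:chain[blocks]; V7:collider[open]; V4:chain[blocks]; V2:fork[blocks] ⇒ blocked
  2. V3 → V6 → V7 ← V5 — V6:chain[blocks]; V7:collider[open] ⇒ blocked
  3. V3 ← V2 → V4 → V7 ← V5 — V2:fork[blocks]; V4:chain[blocks]; V7:collider[open] ⇒ blocked
  4. V3 ← V2 → V5 — V2:fork[blocks] ⇒ blocked
Since every path is blocked, d-separation holds.

Yes — V3 and V5 are d-separated given {V2, V4, V6, V7}.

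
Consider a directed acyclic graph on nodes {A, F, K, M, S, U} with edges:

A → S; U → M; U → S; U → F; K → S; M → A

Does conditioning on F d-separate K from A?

Yes

There are 2 undirected paths between K and A; checking each against the conditioning set {F}:
Path 1: K → S ← U → M → A
  S is a collider here and neither S nor any of its descendants is conditioned on, so the collider stays closed — the path is blocked at S.
Path 2: K → S ← A
  S is a collider here and neither S nor any of its descendants is conditioned on, so the collider stays closed — the path is blocked at S.
Since every path is blocked, d-separation holds.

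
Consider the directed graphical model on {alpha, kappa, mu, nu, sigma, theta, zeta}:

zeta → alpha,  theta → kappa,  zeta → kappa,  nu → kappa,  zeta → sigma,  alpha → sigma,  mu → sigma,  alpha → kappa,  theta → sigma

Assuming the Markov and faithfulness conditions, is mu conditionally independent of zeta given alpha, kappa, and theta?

5 paths connect mu and zeta; each must be blocked for d-separation to hold:
Path 1: mu → sigma ← alpha → kappa ← zeta
  sigma is a collider here and neither sigma nor any of its descendants is conditioned on, so the collider stays closed — the path is blocked at sigma.
Path 2: mu → sigma ← alpha ← zeta
  sigma is a collider here and neither sigma nor any of its descendants is conditioned on, so the collider stays closed — the path is blocked at sigma.
Path 3: mu → sigma ← theta → kappa ← alpha ← zeta
  sigma is a collider here and neither sigma nor any of its descendants is conditioned on, so the collider stays closed — the path is blocked at sigma.
Path 4: mu → sigma ← theta → kappa ← zeta
  sigma is a collider here and neither sigma nor any of its descendants is conditioned on, so the collider stays closed — the path is blocked at sigma.
Path 5: mu → sigma ← zeta
  sigma is a collider here and neither sigma nor any of its descendants is conditioned on, so the collider stays closed — the path is blocked at sigma.
Every path is blocked, so mu and zeta are d-separated given {alpha, kappa, theta}.

Yes — mu and zeta are d-separated given {alpha, kappa, theta}.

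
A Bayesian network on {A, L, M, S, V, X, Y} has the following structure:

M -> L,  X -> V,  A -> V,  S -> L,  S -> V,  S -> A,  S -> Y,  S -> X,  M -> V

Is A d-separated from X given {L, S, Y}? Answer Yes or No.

Yes — A and X are d-separated given {L, S, Y}.

We examine all 6 paths between A and X:
  1. A → V ← X — V:collider[blocks] ⇒ blocked
  2. A → V ← M → L ← S → X — V:collider[blocks]; M:fork[open]; L:collider[open]; S:fork[blocks] ⇒ blocked
  3. A → V ← S → X — V:collider[blocks]; S:fork[blocks] ⇒ blocked
  4. A ← S → V ← X — S:fork[blocks]; V:collider[blocks] ⇒ blocked
  5. A ← S → X — S:fork[blocks] ⇒ blocked
  6. A ← S → L ← M → V ← X — S:fork[blocks]; L:collider[open]; M:fork[open]; V:collider[blocks] ⇒ blocked
Every path is blocked, so A and X are d-separated given {L, S, Y}.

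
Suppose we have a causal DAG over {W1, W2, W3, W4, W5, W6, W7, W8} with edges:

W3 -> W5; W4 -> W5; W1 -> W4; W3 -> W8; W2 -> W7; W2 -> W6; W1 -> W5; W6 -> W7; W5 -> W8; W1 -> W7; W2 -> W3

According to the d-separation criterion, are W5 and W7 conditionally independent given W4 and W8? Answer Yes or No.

No — W5 and W7 are not d-separated given {W4, W8}.

There are 6 undirected paths between W5 and W7; checking each against the conditioning set {W4, W8}:
  1. W5 ← W1 → W7 — W1:fork[open] ⇒ active
  2. W5 ← W4 ← W1 → W7 — W4:chain[blocks]; W1:fork[open] ⇒ blocked
  3. W5 → W8 ← W3 ← W2 → W7 — W8:collider[open]; W3:chain[open]; W2:fork[open] ⇒ active
  4. W5 → W8 ← W3 ← W2 → W6 → W7 — W8:collider[open]; W3:chain[open]; W2:fork[open]; W6:chain[open] ⇒ active
  5. W5 ← W3 ← W2 → W7 — W3:chain[open]; W2:fork[open] ⇒ active
  6. W5 ← W3 ← W2 → W6 → W7 — W3:chain[open]; W2:fork[open]; W6:chain[open] ⇒ active
At least one path is unblocked, so d-separation fails.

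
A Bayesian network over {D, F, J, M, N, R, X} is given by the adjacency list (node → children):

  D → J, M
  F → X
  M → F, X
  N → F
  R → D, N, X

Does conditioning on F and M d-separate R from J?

Enumerating the 5 paths from R to J and testing each for blocking by {F, M}:
Path 1: R → N → F ← M ← D → J
  M is a chain here and M is conditioned on, so the path is blocked at M.
Path 2: R → N → F → X ← M ← D → J
  F is a chain here and F is conditioned on, so the path is blocked at F.
Path 3: R → D → J
  D is a chain and D is not conditioned on — no node blocks this path, so it is active.
Path 4: R → X ← M ← D → J
  X is a collider here and neither X nor any of its descendants is conditioned on, so the collider stays closed — the path is blocked at X.
Path 5: R → X ← F ← M ← D → J
  X is a collider here and neither X nor any of its descendants is conditioned on, so the collider stays closed — the path is blocked at X.
Since the path R → D → J is active, R and J are not d-separated given {F, M}.

No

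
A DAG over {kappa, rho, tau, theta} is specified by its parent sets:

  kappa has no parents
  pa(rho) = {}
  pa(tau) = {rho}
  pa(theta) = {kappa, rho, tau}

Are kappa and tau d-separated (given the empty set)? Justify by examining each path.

Yes

There are 2 undirected paths between kappa and tau; checking each against the conditioning set ∅:
Path 1: kappa → theta ← rho → tau
  theta is a collider here and neither theta nor any of its descendants is conditioned on, so the collider stays closed — the path is blocked at theta.
Path 2: kappa → theta ← tau
  theta is a collider here and neither theta nor any of its descendants is conditioned on, so the collider stays closed — the path is blocked at theta.
All paths are blocked; kappa ⊥ tau | ∅ holds.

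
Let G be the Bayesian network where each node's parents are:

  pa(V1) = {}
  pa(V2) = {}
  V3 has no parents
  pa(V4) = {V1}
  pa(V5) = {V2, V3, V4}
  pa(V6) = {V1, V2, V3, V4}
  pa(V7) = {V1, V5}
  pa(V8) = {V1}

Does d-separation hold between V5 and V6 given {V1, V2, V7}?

No

We examine all 6 paths between V5 and V6:
Path 1: V5 ← V4 ← V1 → V6
  V1 is a fork here and V1 is conditioned on, so the path is blocked at V1.
Path 2: V5 ← V4 → V6
  V4 is a fork and V4 is not conditioned on — no node blocks this path, so it is active.
Path 3: V5 ← V3 → V6
  V3 is a fork and V3 is not conditioned on — no node blocks this path, so it is active.
Path 4: V5 ← V2 → V6
  V2 is a fork here and V2 is conditioned on, so the path is blocked at V2.
Path 5: V5 → V7 ← V1 → V4 → V6
  V1 is a fork here and V1 is conditioned on, so the path is blocked at V1.
Path 6: V5 → V7 ← V1 → V6
  V1 is a fork here and V1 is conditioned on, so the path is blocked at V1.
Since the path V5 ← V4 → V6 is active, V5 and V6 are not d-separated given {V1, V2, V7}.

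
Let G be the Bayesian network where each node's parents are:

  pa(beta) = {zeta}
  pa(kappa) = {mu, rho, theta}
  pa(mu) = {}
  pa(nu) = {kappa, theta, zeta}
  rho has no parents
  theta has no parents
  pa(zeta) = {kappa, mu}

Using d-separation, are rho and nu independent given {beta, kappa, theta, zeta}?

4 paths connect rho and nu; each must be blocked for d-separation to hold:
  1. rho → kappa ← theta → nu — kappa:collider[open]; theta:fork[blocks] ⇒ blocked
  2. rho → kappa ← mu → zeta → nu — kappa:collider[open]; mu:fork[open]; zeta:chain[blocks] ⇒ blocked
  3. rho → kappa → zeta → nu — kappa:chain[blocks]; zeta:chain[blocks] ⇒ blocked
  4. rho → kappa → nu — kappa:chain[blocks] ⇒ blocked
Since every path is blocked, d-separation holds.

Yes — rho and nu are d-separated given {beta, kappa, theta, zeta}.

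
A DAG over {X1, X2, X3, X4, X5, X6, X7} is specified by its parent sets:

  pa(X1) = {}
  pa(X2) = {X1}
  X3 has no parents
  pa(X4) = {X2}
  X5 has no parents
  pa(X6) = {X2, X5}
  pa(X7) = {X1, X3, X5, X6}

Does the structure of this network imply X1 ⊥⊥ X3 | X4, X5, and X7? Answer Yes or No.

No

We examine all 3 paths between X1 and X3:
Path 1: X1 → X2 → X6 ← X5 → X7 ← X3
  X5 is a fork here and X5 is conditioned on, so the path is blocked at X5.
Path 2: X1 → X2 → X6 → X7 ← X3
  X2 is a chain and X2 is not conditioned on; X6 is a chain and X6 is not conditioned on; X7 is a collider and X7 is conditioned on, which opens it — no node blocks this path, so it is active.
Path 3: X1 → X7 ← X3
  X7 is a collider and X7 is conditioned on, which opens it — no node blocks this path, so it is active.
At least one path is unblocked, so d-separation fails.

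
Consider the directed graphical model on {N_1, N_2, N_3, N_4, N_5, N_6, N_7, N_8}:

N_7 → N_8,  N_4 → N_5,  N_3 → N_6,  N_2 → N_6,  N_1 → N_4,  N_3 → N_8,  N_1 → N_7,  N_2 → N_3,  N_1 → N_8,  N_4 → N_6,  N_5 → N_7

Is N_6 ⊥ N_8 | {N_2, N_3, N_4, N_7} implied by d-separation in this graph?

There are 6 undirected paths between N_6 and N_8; checking each against the conditioning set {N_2, N_3, N_4, N_7}:
Path 1: N_6 ← N_4 ← N_1 → N_7 → N_8
  N_4 is a chain here and N_4 is conditioned on, so the path is blocked at N_4.
Path 2: N_6 ← N_4 ← N_1 → N_8
  N_4 is a chain here and N_4 is conditioned on, so the path is blocked at N_4.
Path 3: N_6 ← N_4 → N_5 → N_7 → N_8
  N_4 is a fork here and N_4 is conditioned on, so the path is blocked at N_4.
Path 4: N_6 ← N_4 → N_5 → N_7 ← N_1 → N_8
  N_4 is a fork here and N_4 is conditioned on, so the path is blocked at N_4.
Path 5: N_6 ← N_2 → N_3 → N_8
  N_2 is a fork here and N_2 is conditioned on, so the path is blocked at N_2.
Path 6: N_6 ← N_3 → N_8
  N_3 is a fork here and N_3 is conditioned on, so the path is blocked at N_3.
All paths are blocked; N_6 ⊥ N_8 | {N_2, N_3, N_4, N_7} holds.

Yes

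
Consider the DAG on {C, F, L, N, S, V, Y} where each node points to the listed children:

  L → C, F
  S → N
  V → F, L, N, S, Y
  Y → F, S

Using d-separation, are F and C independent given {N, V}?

We examine all 5 paths between F and C:
  1. F ← V → L → C — V:fork[blocks]; L:chain[open] ⇒ blocked
  2. F ← L → C — L:fork[open] ⇒ active
  3. F ← Y ← V → L → C — Y:chain[open]; V:fork[blocks]; L:chain[open] ⇒ blocked
  4. F ← Y → S ← V → L → C — Y:fork[open]; S:collider[open]; V:fork[blocks]; L:chain[open] ⇒ blocked
  5. F ← Y → S → N ← V → L → C — Y:fork[open]; S:chain[open]; N:collider[open]; V:fork[blocks]; L:chain[open] ⇒ blocked
Since the path F ← L → C is active, F and C are not d-separated given {N, V}.

No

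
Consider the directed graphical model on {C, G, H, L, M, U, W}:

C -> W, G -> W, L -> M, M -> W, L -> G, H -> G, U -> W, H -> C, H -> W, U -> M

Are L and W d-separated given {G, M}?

There are 5 undirected paths between L and W; checking each against the conditioning set {G, M}:
Path 1: L → G → W
  G is a chain here and G is conditioned on, so the path is blocked at G.
Path 2: L → G ← H → C → W
  G is a collider and G is conditioned on, which opens it; H is a fork and H is not conditioned on; C is a chain and C is not conditioned on — no node blocks this path, so it is active.
Path 3: L → G ← H → W
  G is a collider and G is conditioned on, which opens it; H is a fork and H is not conditioned on — no node blocks this path, so it is active.
Path 4: L → M ← U → W
  M is a collider and M is conditioned on, which opens it; U is a fork and U is not conditioned on — no node blocks this path, so it is active.
Path 5: L → M → W
  M is a chain here and M is conditioned on, so the path is blocked at M.
Since the path L → G ← H → C → W is active, L and W are not d-separated given {G, M}.

No — L and W are not d-separated given {G, M}.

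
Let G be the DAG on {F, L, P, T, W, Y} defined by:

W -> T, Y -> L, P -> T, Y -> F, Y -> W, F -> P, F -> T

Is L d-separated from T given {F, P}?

There are 3 undirected paths between L and T; checking each against the conditioning set {F, P}:
Path 1: L ← Y → W → T
  Y is a fork and Y is not conditioned on; W is a chain and W is not conditioned on — no node blocks this path, so it is active.
Path 2: L ← Y → F → T
  F is a chain here and F is conditioned on, so the path is blocked at F.
Path 3: L ← Y → F → P → T
  F is a chain here and F is conditioned on, so the path is blocked at F.
Since the path L ← Y → W → T is active, L and T are not d-separated given {F, P}.

No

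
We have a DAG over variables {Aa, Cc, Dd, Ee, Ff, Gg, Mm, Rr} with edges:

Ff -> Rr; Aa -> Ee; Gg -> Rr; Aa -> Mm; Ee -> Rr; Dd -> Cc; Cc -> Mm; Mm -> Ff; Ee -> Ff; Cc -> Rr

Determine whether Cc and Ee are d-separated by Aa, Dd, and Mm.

Yes — Cc and Ee are d-separated given {Aa, Dd, Mm}.

6 paths connect Cc and Ee; each must be blocked for d-separation to hold:
  1. Cc → Mm → Ff ← Ee — Mm:chain[blocks]; Ff:collider[blocks] ⇒ blocked
  2. Cc → Mm → Ff → Rr ← Ee — Mm:chain[blocks]; Ff:chain[open]; Rr:collider[blocks] ⇒ blocked
  3. Cc → Mm ← Aa → Ee — Mm:collider[open]; Aa:fork[blocks] ⇒ blocked
  4. Cc → Rr ← Ff ← Mm ← Aa → Ee — Rr:collider[blocks]; Ff:chain[open]; Mm:chain[blocks]; Aa:fork[blocks] ⇒ blocked
  5. Cc → Rr ← Ff ← Ee — Rr:collider[blocks]; Ff:chain[open] ⇒ blocked
  6. Cc → Rr ← Ee — Rr:collider[blocks] ⇒ blocked
All paths are blocked; Cc ⊥ Ee | {Aa, Dd, Mm} holds.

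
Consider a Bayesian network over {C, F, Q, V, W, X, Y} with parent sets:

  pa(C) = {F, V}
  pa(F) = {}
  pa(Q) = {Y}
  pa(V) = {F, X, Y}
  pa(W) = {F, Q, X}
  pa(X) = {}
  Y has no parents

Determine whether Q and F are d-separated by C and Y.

Yes

Enumerating the 6 paths from Q to F and testing each for blocking by {C, Y}:
Path 1: Q ← Y → V ← X → W ← F
  Y is a fork here and Y is conditioned on, so the path is blocked at Y.
Path 2: Q ← Y → V → C ← F
  Y is a fork here and Y is conditioned on, so the path is blocked at Y.
Path 3: Q ← Y → V ← F
  Y is a fork here and Y is conditioned on, so the path is blocked at Y.
Path 4: Q → W ← X → V → C ← F
  W is a collider here and neither W nor any of its descendants is conditioned on, so the collider stays closed — the path is blocked at W.
Path 5: Q → W ← X → V ← F
  W is a collider here and neither W nor any of its descendants is conditioned on, so the collider stays closed — the path is blocked at W.
Path 6: Q → W ← F
  W is a collider here and neither W nor any of its descendants is conditioned on, so the collider stays closed — the path is blocked at W.
Since every path is blocked, d-separation holds.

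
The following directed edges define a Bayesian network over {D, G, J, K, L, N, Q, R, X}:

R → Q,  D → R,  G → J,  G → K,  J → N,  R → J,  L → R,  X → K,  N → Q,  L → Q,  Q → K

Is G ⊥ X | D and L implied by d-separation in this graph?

Yes

We examine all 4 paths between G and X:
Path 1: G → J → N → Q → K ← X
  K is a collider here and neither K nor any of its descendants is conditioned on, so the collider stays closed — the path is blocked at K.
Path 2: G → J ← R ← L → Q → K ← X
  J is a collider here and neither J nor any of its descendants is conditioned on, so the collider stays closed — the path is blocked at J.
Path 3: G → J ← R → Q → K ← X
  J is a collider here and neither J nor any of its descendants is conditioned on, so the collider stays closed — the path is blocked at J.
Path 4: G → K ← X
  K is a collider here and neither K nor any of its descendants is conditioned on, so the collider stays closed — the path is blocked at K.
Since every path is blocked, d-separation holds.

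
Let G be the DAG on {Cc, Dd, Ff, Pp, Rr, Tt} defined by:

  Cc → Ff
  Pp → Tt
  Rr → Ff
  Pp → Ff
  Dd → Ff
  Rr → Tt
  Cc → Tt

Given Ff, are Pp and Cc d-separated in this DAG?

No

4 paths connect Pp and Cc; each must be blocked for d-separation to hold:
Path 1: Pp → Tt ← Rr → Ff ← Cc
  Tt is a collider here and neither Tt nor any of its descendants is conditioned on, so the collider stays closed — the path is blocked at Tt.
Path 2: Pp → Tt ← Cc
  Tt is a collider here and neither Tt nor any of its descendants is conditioned on, so the collider stays closed — the path is blocked at Tt.
Path 3: Pp → Ff ← Rr → Tt ← Cc
  Tt is a collider here and neither Tt nor any of its descendants is conditioned on, so the collider stays closed — the path is blocked at Tt.
Path 4: Pp → Ff ← Cc
  Ff is a collider and Ff is conditioned on, which opens it — no node blocks this path, so it is active.
Because an active path exists, Pp and Cc are not d-separated.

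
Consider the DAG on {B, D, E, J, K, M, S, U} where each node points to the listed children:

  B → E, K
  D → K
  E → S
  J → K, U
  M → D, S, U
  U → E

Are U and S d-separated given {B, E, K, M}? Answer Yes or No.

6 paths connect U and S; each must be blocked for d-separation to hold:
Path 1: U ← M → D → K ← B → E → S
  M is a fork here and M is conditioned on, so the path is blocked at M.
Path 2: U ← M → S
  M is a fork here and M is conditioned on, so the path is blocked at M.
Path 3: U ← J → K ← D ← M → S
  M is a fork here and M is conditioned on, so the path is blocked at M.
Path 4: U ← J → K ← B → E → S
  B is a fork here and B is conditioned on, so the path is blocked at B.
Path 5: U → E ← B → K ← D ← M → S
  B is a fork here and B is conditioned on, so the path is blocked at B.
Path 6: U → E → S
  E is a chain here and E is conditioned on, so the path is blocked at E.
All paths are blocked; U ⊥ S | {B, E, K, M} holds.

Yes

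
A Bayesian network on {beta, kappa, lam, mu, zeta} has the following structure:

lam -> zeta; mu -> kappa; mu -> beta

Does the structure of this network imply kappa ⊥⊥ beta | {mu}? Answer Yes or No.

There is one path between kappa and beta:
Path 1: kappa ← mu → beta
  mu is a fork here and mu is conditioned on, so the path is blocked at mu.
Every path is blocked, so kappa and beta are d-separated given {mu}.

Yes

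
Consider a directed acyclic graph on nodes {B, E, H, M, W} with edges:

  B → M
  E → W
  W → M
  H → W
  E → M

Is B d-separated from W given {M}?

No

There are 2 undirected paths between B and W; checking each against the conditioning set {M}:
  1. B → M ← E → W — M:collider[open]; E:fork[open] ⇒ active
  2. B → M ← W — M:collider[open] ⇒ active
Since the path B → M ← E → W is active, B and W are not d-separated given {M}.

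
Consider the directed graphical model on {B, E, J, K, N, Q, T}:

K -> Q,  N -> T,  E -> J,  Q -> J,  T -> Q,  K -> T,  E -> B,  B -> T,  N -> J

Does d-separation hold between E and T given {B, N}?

4 paths connect E and T; each must be blocked for d-separation to hold:
Path 1: E → J ← N → T
  J is a collider here and neither J nor any of its descendants is conditioned on, so the collider stays closed — the path is blocked at J.
Path 2: E → J ← Q ← T
  J is a collider here and neither J nor any of its descendants is conditioned on, so the collider stays closed — the path is blocked at J.
Path 3: E → J ← Q ← K → T
  J is a collider here and neither J nor any of its descendants is conditioned on, so the collider stays closed — the path is blocked at J.
Path 4: E → B → T
  B is a chain here and B is conditioned on, so the path is blocked at B.
Since every path is blocked, d-separation holds.

Yes — E and T are d-separated given {B, N}.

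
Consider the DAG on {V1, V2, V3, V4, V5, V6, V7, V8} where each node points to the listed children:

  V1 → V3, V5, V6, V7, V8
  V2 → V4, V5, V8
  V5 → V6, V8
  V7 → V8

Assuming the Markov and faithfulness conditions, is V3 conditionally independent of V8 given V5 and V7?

We examine all 6 paths between V3 and V8:
Path 1: V3 ← V1 → V5 ← V2 → V8
  V1 is a fork and V1 is not conditioned on; V5 is a collider and V5 is conditioned on, which opens it; V2 is a fork and V2 is not conditioned on — no node blocks this path, so it is active.
Path 2: V3 ← V1 → V5 → V8
  V5 is a chain here and V5 is conditioned on, so the path is blocked at V5.
Path 3: V3 ← V1 → V7 → V8
  V7 is a chain here and V7 is conditioned on, so the path is blocked at V7.
Path 4: V3 ← V1 → V6 ← V5 ← V2 → V8
  V6 is a collider here and neither V6 nor any of its descendants is conditioned on, so the collider stays closed — the path is blocked at V6.
Path 5: V3 ← V1 → V6 ← V5 → V8
  V6 is a collider here and neither V6 nor any of its descendants is conditioned on, so the collider stays closed — the path is blocked at V6.
Path 6: V3 ← V1 → V8
  V1 is a fork and V1 is not conditioned on — no node blocks this path, so it is active.
Because an active path exists, V3 and V8 are not d-separated.

No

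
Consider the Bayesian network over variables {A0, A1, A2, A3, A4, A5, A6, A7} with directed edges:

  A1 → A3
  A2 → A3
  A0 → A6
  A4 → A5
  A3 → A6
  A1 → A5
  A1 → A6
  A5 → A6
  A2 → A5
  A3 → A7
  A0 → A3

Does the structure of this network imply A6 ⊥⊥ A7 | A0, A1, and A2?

There are 6 undirected paths between A6 and A7; checking each against the conditioning set {A0, A1, A2}:
  1. A6 ← A1 → A5 ← A2 → A3 → A7 — A1:fork[blocks]; A5:collider[blocks]; A2:fork[blocks]; A3:chain[open] ⇒ blocked
  2. A6 ← A1 → A3 → A7 — A1:fork[blocks]; A3:chain[open] ⇒ blocked
  3. A6 ← A5 ← A2 → A3 → A7 — A5:chain[open]; A2:fork[blocks]; A3:chain[open] ⇒ blocked
  4. A6 ← A5 ← A1 → A3 → A7 — A5:chain[open]; A1:fork[blocks]; A3:chain[open] ⇒ blocked
  5. A6 ← A3 → A7 — A3:fork[open] ⇒ active
  6. A6 ← A0 → A3 → A7 — A0:fork[blocks]; A3:chain[open] ⇒ blocked
Since the path A6 ← A3 → A7 is active, A6 and A7 are not d-separated given {A0, A1, A2}.

No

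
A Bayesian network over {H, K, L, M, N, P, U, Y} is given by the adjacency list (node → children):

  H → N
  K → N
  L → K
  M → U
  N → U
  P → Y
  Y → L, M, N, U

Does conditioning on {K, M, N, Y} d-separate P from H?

We examine all 4 paths between P and H:
  1. P → Y → L → K → N ← H — Y:chain[blocks]; L:chain[open]; K:chain[blocks]; N:collider[open] ⇒ blocked
  2. P → Y → U ← N ← H — Y:chain[blocks]; U:collider[blocks]; N:chain[blocks] ⇒ blocked
  3. P → Y → N ← H — Y:chain[blocks]; N:collider[open] ⇒ blocked
  4. P → Y → M → U ← N ← H — Y:chain[blocks]; M:chain[blocks]; U:collider[blocks]; N:chain[blocks] ⇒ blocked
Every path is blocked, so P and H are d-separated given {K, M, N, Y}.

Yes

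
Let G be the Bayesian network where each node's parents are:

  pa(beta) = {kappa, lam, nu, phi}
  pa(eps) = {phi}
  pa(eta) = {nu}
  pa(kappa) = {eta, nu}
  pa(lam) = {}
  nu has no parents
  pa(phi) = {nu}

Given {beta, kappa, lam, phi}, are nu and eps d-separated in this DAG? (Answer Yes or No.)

Yes — nu and eps are d-separated given {beta, kappa, lam, phi}.

There are 4 undirected paths between nu and eps; checking each against the conditioning set {beta, kappa, lam, phi}:
Path 1: nu → beta ← phi → eps
  phi is a fork here and phi is conditioned on, so the path is blocked at phi.
Path 2: nu → kappa → beta ← phi → eps
  kappa is a chain here and kappa is conditioned on, so the path is blocked at kappa.
Path 3: nu → eta → kappa → beta ← phi → eps
  kappa is a chain here and kappa is conditioned on, so the path is blocked at kappa.
Path 4: nu → phi → eps
  phi is a chain here and phi is conditioned on, so the path is blocked at phi.
Every path is blocked, so nu and eps are d-separated given {beta, kappa, lam, phi}.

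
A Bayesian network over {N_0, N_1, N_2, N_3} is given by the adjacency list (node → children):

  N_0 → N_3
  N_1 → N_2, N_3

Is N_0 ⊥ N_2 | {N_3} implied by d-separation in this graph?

No

There is one path between N_0 and N_2:
Path 1: N_0 → N_3 ← N_1 → N_2
  N_3 is a collider and N_3 is conditioned on, which opens it; N_1 is a fork and N_1 is not conditioned on — no node blocks this path, so it is active.
Since the path N_0 → N_3 ← N_1 → N_2 is active, N_0 and N_2 are not d-separated given {N_3}.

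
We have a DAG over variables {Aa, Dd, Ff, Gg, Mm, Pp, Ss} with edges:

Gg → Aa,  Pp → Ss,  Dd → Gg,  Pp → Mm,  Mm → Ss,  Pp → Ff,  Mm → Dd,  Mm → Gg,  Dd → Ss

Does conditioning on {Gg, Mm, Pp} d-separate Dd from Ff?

We examine all 6 paths between Dd and Ff:
Path 1: Dd → Ss ← Mm ← Pp → Ff
  Ss is a collider here and neither Ss nor any of its descendants is conditioned on, so the collider stays closed — the path is blocked at Ss.
Path 2: Dd → Ss ← Pp → Ff
  Ss is a collider here and neither Ss nor any of its descendants is conditioned on, so the collider stays closed — the path is blocked at Ss.
Path 3: Dd → Gg ← Mm → Ss ← Pp → Ff
  Mm is a fork here and Mm is conditioned on, so the path is blocked at Mm.
Path 4: Dd → Gg ← Mm ← Pp → Ff
  Mm is a chain here and Mm is conditioned on, so the path is blocked at Mm.
Path 5: Dd ← Mm → Ss ← Pp → Ff
  Mm is a fork here and Mm is conditioned on, so the path is blocked at Mm.
Path 6: Dd ← Mm ← Pp → Ff
  Mm is a chain here and Mm is conditioned on, so the path is blocked at Mm.
Since every path is blocked, d-separation holds.

Yes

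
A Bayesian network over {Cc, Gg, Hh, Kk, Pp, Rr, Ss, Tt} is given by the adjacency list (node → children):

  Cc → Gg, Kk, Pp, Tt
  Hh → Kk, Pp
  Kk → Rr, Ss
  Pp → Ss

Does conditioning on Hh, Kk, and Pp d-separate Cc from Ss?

We examine all 4 paths between Cc and Ss:
Path 1: Cc → Pp → Ss
  Pp is a chain here and Pp is conditioned on, so the path is blocked at Pp.
Path 2: Cc → Pp ← Hh → Kk → Ss
  Hh is a fork here and Hh is conditioned on, so the path is blocked at Hh.
Path 3: Cc → Kk → Ss
  Kk is a chain here and Kk is conditioned on, so the path is blocked at Kk.
Path 4: Cc → Kk ← Hh → Pp → Ss
  Hh is a fork here and Hh is conditioned on, so the path is blocked at Hh.
Since every path is blocked, d-separation holds.

Yes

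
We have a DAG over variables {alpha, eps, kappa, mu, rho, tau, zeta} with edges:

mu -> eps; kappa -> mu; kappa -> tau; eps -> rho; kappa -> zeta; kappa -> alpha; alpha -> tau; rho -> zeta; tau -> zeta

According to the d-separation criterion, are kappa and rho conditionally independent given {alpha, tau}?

No

There are 4 undirected paths between kappa and rho; checking each against the conditioning set {alpha, tau}:
Path 1: kappa → tau → zeta ← rho
  tau is a chain here and tau is conditioned on, so the path is blocked at tau.
Path 2: kappa → zeta ← rho
  zeta is a collider here and neither zeta nor any of its descendants is conditioned on, so the collider stays closed — the path is blocked at zeta.
Path 3: kappa → mu → eps → rho
  mu is a chain and mu is not conditioned on; eps is a chain and eps is not conditioned on — no node blocks this path, so it is active.
Path 4: kappa → alpha → tau → zeta ← rho
  alpha is a chain here and alpha is conditioned on, so the path is blocked at alpha.
Because an active path exists, kappa and rho are not d-separated.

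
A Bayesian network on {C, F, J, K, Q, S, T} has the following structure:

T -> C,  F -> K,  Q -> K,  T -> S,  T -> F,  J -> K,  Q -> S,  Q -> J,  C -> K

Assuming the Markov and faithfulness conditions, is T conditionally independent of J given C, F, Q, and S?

There are 6 undirected paths between T and J; checking each against the conditioning set {C, F, Q, S}:
  1. T → C → K ← J — C:chain[blocks]; K:collider[blocks] ⇒ blocked
  2. T → C → K ← Q → J — C:chain[blocks]; K:collider[blocks]; Q:fork[blocks] ⇒ blocked
  3. T → S ← Q → J — S:collider[open]; Q:fork[blocks] ⇒ blocked
  4. T → S ← Q → K ← J — S:collider[open]; Q:fork[blocks]; K:collider[blocks] ⇒ blocked
  5. T → F → K ← J — F:chain[blocks]; K:collider[blocks] ⇒ blocked
  6. T → F → K ← Q → J — F:chain[blocks]; K:collider[blocks]; Q:fork[blocks] ⇒ blocked
Since every path is blocked, d-separation holds.

Yes — T and J are d-separated given {C, F, Q, S}.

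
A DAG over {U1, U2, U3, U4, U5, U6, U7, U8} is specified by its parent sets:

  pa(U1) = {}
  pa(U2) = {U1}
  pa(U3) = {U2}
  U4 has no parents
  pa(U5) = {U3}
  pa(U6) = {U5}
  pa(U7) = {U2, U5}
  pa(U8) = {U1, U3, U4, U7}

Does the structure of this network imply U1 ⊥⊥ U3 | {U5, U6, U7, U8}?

No

Enumerating the 6 paths from U1 to U3 and testing each for blocking by {U5, U6, U7, U8}:
  1. U1 → U8 ← U3 — U8:collider[open] ⇒ active
  2. U1 → U8 ← U7 ← U5 ← U3 — U8:collider[open]; U7:chain[blocks]; U5:chain[blocks] ⇒ blocked
  3. U1 → U8 ← U7 ← U2 → U3 — U8:collider[open]; U7:chain[blocks]; U2:fork[open] ⇒ blocked
  4. U1 → U2 → U3 — U2:chain[open] ⇒ active
  5. U1 → U2 → U7 → U8 ← U3 — U2:chain[open]; U7:chain[blocks]; U8:collider[open] ⇒ blocked
  6. U1 → U2 → U7 ← U5 ← U3 — U2:chain[open]; U7:collider[open]; U5:chain[blocks] ⇒ blocked
At least one path is unblocked, so d-separation fails.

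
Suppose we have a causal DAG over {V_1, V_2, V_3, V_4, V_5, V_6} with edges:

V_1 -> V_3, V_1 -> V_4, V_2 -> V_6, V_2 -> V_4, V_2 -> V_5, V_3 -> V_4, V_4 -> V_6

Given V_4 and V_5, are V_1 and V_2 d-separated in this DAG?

There are 4 undirected paths between V_1 and V_2; checking each against the conditioning set {V_4, V_5}:
  1. V_1 → V_3 → V_4 → V_6 ← V_2 — V_3:chain[open]; V_4:chain[blocks]; V_6:collider[blocks] ⇒ blocked
  2. V_1 → V_3 → V_4 ← V_2 — V_3:chain[open]; V_4:collider[open] ⇒ active
  3. V_1 → V_4 → V_6 ← V_2 — V_4:chain[blocks]; V_6:collider[blocks] ⇒ blocked
  4. V_1 → V_4 ← V_2 — V_4:collider[open] ⇒ active
Because an active path exists, V_1 and V_2 are not d-separated.

No — V_1 and V_2 are not d-separated given {V_4, V_5}.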